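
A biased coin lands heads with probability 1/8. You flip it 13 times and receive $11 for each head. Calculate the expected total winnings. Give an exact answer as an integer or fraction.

143/8 dollars

E[#heads] = 13·1/8 = 13/8 (linearity over flips).
E[winnings] = 11·13/8 = 143/8.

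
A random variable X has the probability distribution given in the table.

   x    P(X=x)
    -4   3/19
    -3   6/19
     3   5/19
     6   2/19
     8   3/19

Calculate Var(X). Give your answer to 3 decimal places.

20.410

E[X] = (3/19)·(-4) + (6/19)·(-3) + (5/19)·3 + (2/19)·6 + (3/19)·8 = 21/19
E[X²] = (3/19)·16 + (6/19)·9 + (5/19)·9 + (2/19)·36 + (3/19)·64 = 411/19
Var(X) = 411/19 − (21/19)² = 7368/361 ≈ 20.410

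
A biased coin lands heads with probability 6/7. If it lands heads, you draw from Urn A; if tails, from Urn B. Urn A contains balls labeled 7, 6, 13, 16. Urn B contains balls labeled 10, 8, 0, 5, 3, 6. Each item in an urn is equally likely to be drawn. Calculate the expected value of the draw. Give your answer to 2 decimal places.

9.76

E[X | Urn A] = (7 + 6 + 13 + 16)/4 = 21/2
E[X | Urn B] = (10 + 8 + 0 + 5 + 3 + 6)/6 = 16/3
E[X] = (6/7)·21/2 + (1/7)·16/3 = 205/21 ≈ 9.76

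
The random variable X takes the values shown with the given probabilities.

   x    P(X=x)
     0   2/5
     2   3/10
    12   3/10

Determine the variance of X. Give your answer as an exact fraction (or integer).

E[X] = (2/5)·0 + (3/10)·2 + (3/10)·12 = 21/5
E[X²] = (2/5)·0 + (3/10)·4 + (3/10)·144 = 222/5
Var(X) = 222/5 − (21/5)² = 669/25

669/25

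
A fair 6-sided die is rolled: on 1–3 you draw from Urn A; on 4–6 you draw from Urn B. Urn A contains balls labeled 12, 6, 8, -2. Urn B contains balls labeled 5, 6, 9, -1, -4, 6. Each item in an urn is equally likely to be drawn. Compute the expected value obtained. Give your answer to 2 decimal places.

4.75

E[X | Urn A] = (12 + 6 + 8 − 2)/4 = 6
E[X | Urn B] = (5 + 6 + 9 − 1 − 4 + 6)/6 = 7/2
E[X] = (1/2)·6 + (1/2)·7/2 = 19/4 ≈ 4.75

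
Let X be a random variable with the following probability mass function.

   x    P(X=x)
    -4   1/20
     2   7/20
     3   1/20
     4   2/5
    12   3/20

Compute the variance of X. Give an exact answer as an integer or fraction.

E[X] = (1/20)·(-4) + (7/20)·2 + (1/20)·3 + (2/5)·4 + (3/20)·12 = 81/20
E[X²] = (1/20)·16 + (7/20)·4 + (1/20)·9 + (2/5)·16 + (3/20)·144 = 613/20
Var(X) = 613/20 − (81/20)² = 5699/400

5699/400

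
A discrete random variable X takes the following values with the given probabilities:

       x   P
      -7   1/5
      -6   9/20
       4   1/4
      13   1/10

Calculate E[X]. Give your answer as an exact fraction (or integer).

-9/5

E[X] = (1/5)·(-7) + (9/20)·(-6) + (1/4)·4 + (1/10)·13
     = -9/5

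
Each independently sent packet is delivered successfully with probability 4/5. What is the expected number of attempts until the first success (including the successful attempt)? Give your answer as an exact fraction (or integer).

5/4

For a geometric distribution, E[trials] = 1/p = 1/(4/5) = 5/4.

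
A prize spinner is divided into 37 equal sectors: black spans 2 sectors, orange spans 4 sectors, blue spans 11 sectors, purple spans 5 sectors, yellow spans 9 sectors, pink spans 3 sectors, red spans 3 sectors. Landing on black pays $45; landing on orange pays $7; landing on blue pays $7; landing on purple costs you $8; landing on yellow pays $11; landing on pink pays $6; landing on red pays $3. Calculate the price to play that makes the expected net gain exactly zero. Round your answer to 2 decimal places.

$7.59

E[payout] = (2/37)·45 + (4/37)·7 + (11/37)·7 + (5/37)·(-8) + (9/37)·11 + (3/37)·6 + (3/37)·3 = 281/37
Fair fee = E[payout] = 281/37 ≈ $7.59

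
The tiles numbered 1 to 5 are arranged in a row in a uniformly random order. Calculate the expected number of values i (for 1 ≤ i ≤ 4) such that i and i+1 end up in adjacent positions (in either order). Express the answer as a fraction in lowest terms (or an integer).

8/5

For each i ∈ {1,…,4}, let Xᵢ = 1 if i and i+1 are adjacent. P(Xᵢ=1) = 2·(5−1)!/5! = 2/5.
By linearity, E[ΣXᵢ] = (4)·(2/5) = 8/5.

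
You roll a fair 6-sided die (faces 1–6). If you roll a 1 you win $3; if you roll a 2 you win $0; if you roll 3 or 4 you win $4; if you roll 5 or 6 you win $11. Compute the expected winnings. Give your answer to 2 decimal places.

E[payout] = (1/6)·0 + (1/6)·3 + (1/3)·4 + (1/3)·11 = 11/2
≈ $5.50

$5.50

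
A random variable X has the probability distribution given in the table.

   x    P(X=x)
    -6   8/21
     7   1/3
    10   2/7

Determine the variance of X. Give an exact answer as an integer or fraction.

E[X] = (8/21)·(-6) + (1/3)·7 + (2/7)·10 = 61/21
E[X²] = (8/21)·36 + (1/3)·49 + (2/7)·100 = 1231/21
Var(X) = 1231/21 − (61/21)² = 22130/441

22130/441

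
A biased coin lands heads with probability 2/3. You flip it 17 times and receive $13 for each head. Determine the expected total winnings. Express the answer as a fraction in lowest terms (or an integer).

E[#heads] = 17·2/3 = 34/3 (linearity over flips).
E[winnings] = 13·34/3 = 442/3.

442/3 dollars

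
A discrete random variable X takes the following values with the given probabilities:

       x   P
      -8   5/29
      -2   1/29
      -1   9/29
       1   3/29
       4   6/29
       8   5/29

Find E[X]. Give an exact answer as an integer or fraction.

16/29

E[X] = (5/29)·(-8) + (1/29)·(-2) + (9/29)·(-1) + (3/29)·1 + (6/29)·4 + (5/29)·8
     = 16/29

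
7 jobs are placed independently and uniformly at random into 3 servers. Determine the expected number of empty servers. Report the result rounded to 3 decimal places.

0.176

Let Xⱼ=1 if server j is empty. P(Xⱼ=1) = ((3-1)/3)^7 = 128/2187.
By linearity, E[#empty] = 3·128/2187 = 128/729.
≈ 0.176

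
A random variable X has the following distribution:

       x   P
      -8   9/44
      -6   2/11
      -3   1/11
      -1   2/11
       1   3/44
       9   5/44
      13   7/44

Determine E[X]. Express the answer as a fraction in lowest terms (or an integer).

-1/44

E[X] = (9/44)·(-8) + (2/11)·(-6) + (1/11)·(-3) + (2/11)·(-1) + (3/44)·1 + (5/44)·9 + (7/44)·13
     = -1/44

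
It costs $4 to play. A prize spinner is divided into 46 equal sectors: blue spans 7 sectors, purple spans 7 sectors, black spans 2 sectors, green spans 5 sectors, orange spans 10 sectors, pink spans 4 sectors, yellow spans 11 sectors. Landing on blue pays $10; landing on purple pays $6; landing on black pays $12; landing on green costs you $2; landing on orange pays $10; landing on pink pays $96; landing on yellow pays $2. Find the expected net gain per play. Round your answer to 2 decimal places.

E[payout] = (7/46)·10 + (7/46)·6 + (2/46)·12 + (5/46)·(-2) + (10/46)·10 + (4/46)·96 + (11/46)·2 = 316/23
Expected profit = 316/23 − 4 = 224/23 ≈ $9.74

$9.74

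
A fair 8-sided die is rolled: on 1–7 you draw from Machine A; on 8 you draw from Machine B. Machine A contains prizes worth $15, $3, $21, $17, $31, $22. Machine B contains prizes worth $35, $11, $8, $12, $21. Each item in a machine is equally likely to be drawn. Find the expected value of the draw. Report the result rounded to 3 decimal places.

$18.071

E[X | Machine A] = (15 + 3 + 21 + 17 + 31 + 22)/6 = 109/6
E[X | Machine B] = (35 + 11 + 8 + 12 + 21)/5 = 87/5
E[X] = (7/8)·109/6 + (1/8)·87/5 = 4337/240 ≈ 18.071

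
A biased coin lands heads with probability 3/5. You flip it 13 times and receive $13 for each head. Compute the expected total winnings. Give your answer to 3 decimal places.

E[#heads] = 13·3/5 = 39/5 (linearity over flips).
E[winnings] = 13·39/5 = 507/5.
≈ 101.400

$101.400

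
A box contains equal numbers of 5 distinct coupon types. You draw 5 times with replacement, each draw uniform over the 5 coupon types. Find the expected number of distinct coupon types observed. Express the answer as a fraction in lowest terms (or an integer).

2101/625

Let Xⱼ=1 if type j appears at least once. P(Xⱼ=1) = 1 − ((5−1)/5)^5 = 2101/3125.
E[#distinct] = 5·2101/3125 = 2101/625.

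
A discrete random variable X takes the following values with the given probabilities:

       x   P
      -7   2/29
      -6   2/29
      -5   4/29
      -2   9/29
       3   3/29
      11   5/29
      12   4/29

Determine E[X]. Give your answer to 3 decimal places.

1.655

E[X] = (2/29)·(-7) + (2/29)·(-6) + (4/29)·(-5) + (9/29)·(-2) + (3/29)·3 + (5/29)·11 + (4/29)·12
     = 48/29 ≈ 1.655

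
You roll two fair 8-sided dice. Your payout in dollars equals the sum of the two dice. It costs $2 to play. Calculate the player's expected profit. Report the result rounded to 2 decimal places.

Distribution of the sum of the two dice: 2 w.p. 1/64, 3 w.p. 1/32, 4 w.p. 3/64, 5 w.p. 1/16, 6 w.p. 5/64, 7 w.p. 3/32, …
E[payout] = (1/64)·2 + (1/32)·3 + (3/64)·4 + (1/16)·5 + (5/64)·6 + (3/32)·7 + (7/64)·8 + (1/8)·9 + (7/64)·10 + (3/32)·11 + (5/64)·12 + (1/16)·13 + (3/64)·14 + (1/32)·15 + (1/64)·16 = 9
Expected profit = 9 − 2 = 7 ≈ $7.00

$7.00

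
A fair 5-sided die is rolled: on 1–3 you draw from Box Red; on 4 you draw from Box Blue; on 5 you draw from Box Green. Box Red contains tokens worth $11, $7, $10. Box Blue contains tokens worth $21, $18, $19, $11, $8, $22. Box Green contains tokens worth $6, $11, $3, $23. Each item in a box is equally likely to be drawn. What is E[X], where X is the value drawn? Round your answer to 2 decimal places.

$11.05

E[X | Box Red] = (11 + 7 + 10)/3 = 28/3
E[X | Box Blue] = (21 + 18 + 19 + 11 + 8 + 22)/6 = 33/2
E[X | Box Green] = (6 + 11 + 3 + 23)/4 = 43/4
E[X] = (3/5)·28/3 + (1/5)·33/2 + (1/5)·43/4 = 221/20 ≈ 11.05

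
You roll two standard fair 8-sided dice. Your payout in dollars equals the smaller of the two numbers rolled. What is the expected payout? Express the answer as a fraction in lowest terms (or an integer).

51/16 dollars

Distribution of the smaller of the two numbers rolled: 1 w.p. 15/64, 2 w.p. 13/64, 3 w.p. 11/64, 4 w.p. 9/64, 5 w.p. 7/64, 6 w.p. 5/64, …
E[payout] = (15/64)·1 + (13/64)·2 + (11/64)·3 + (9/64)·4 + (7/64)·5 + (5/64)·6 + (3/64)·7 + (1/64)·8 = 51/16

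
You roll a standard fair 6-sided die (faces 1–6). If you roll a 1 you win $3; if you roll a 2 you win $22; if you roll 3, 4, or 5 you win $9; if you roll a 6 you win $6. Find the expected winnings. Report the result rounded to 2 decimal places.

$9.67

E[payout] = (1/6)·3 + (1/6)·6 + (1/2)·9 + (1/6)·22 = 29/3
≈ $9.67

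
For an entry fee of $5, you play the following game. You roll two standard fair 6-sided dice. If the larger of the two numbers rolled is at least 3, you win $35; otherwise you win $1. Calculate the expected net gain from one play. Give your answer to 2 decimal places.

E[payout] = (1/9)·1 + (8/9)·35 = 281/9
Expected profit = 281/9 − 5 = 236/9 ≈ $26.22

$26.22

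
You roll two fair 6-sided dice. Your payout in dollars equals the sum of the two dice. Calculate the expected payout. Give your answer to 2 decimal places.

$7.00

Distribution of the sum of the two dice: 2 w.p. 1/36, 3 w.p. 1/18, 4 w.p. 1/12, 5 w.p. 1/9, 6 w.p. 5/36, 7 w.p. 1/6, …
E[payout] = (1/36)·2 + (1/18)·3 + (1/12)·4 + (1/9)·5 + (5/36)·6 + (1/6)·7 + (5/36)·8 + (1/9)·9 + (1/12)·10 + (1/18)·11 + (1/36)·12 = 7
≈ $7.00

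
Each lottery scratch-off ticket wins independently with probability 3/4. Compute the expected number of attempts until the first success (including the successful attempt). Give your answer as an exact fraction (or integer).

For a geometric distribution, E[trials] = 1/p = 1/(3/4) = 4/3.

4/3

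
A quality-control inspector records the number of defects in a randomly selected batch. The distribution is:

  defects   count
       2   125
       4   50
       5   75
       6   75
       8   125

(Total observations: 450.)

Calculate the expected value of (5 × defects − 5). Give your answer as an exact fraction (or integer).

Total = 450, so P(defects=2) = 125/450, etc.
E[5x-5] = (5/18)·5 + (1/9)·15 + (1/6)·20 + (1/6)·25 + (5/18)·35
     = 365/18

365/18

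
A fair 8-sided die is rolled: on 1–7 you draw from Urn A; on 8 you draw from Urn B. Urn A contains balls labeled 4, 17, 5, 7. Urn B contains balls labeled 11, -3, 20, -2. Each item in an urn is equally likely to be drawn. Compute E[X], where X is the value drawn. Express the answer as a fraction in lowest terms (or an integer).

257/32

E[X | Urn A] = (4 + 17 + 5 + 7)/4 = 33/4
E[X | Urn B] = (11 − 3 + 20 − 2)/4 = 13/2
E[X] = (7/8)·33/4 + (1/8)·13/2 = 257/32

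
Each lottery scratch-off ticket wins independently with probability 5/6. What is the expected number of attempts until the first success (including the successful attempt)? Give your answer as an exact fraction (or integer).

6/5

For a geometric distribution, E[trials] = 1/p = 1/(5/6) = 6/5.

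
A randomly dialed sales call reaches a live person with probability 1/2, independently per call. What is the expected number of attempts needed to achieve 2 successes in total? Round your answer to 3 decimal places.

4.000

By linearity (sum of 2 independent geometric waits), E[trials] = 2/p = 2/(1/2) = 4.
≈ 4.000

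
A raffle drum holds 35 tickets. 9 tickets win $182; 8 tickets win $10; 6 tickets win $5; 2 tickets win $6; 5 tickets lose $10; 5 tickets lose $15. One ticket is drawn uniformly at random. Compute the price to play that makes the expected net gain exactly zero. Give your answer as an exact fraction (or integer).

327/7 dollars

E[payout] = (9/35)·182 + (8/35)·10 + (6/35)·5 + (2/35)·6 + (5/35)·(-10) + (5/35)·(-15) = 327/7
Fair fee = E[payout] = 327/7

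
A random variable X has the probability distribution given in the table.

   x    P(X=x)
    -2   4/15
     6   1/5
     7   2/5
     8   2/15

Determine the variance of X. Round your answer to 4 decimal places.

15.8489

E[X] = (4/15)·(-2) + (1/5)·6 + (2/5)·7 + (2/15)·8 = 68/15
E[X²] = (4/15)·4 + (1/5)·36 + (2/5)·49 + (2/15)·64 = 182/5
Var(X) = 182/5 − (68/15)² = 3566/225 ≈ 15.8489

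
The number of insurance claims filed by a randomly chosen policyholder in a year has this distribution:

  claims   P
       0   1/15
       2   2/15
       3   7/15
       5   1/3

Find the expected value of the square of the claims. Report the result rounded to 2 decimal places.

13.07

E[X²] = (1/15)·0 + (2/15)·4 + (7/15)·9 + (1/3)·25
     = 196/15 ≈ 13.07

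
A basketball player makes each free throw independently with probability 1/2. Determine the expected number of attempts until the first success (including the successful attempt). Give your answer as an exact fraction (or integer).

For a geometric distribution, E[trials] = 1/p = 1/(1/2) = 2.

2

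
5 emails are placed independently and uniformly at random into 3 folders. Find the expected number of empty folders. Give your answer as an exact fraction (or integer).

Let Xⱼ=1 if folder j is empty. P(Xⱼ=1) = ((3-1)/3)^5 = 32/243.
By linearity, E[#empty] = 3·32/243 = 32/81.

32/81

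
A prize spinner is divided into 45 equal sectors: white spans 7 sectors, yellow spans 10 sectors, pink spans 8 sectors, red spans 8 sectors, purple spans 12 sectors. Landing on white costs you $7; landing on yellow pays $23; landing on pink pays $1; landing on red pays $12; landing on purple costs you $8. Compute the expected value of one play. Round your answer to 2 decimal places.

$4.20

E[payout] = (7/45)·(-7) + (10/45)·23 + (8/45)·1 + (8/45)·12 + (12/45)·(-8) = 21/5
≈ $4.20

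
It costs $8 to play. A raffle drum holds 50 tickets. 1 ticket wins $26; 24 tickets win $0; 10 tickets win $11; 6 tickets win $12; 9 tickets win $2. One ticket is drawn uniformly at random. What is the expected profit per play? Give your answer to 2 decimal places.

E[payout] = (1/50)·26 + (24/50)·0 + (10/50)·11 + (6/50)·12 + (9/50)·2 = 113/25
Expected profit = 113/25 − 8 = -87/25 ≈ -$3.48

-$3.48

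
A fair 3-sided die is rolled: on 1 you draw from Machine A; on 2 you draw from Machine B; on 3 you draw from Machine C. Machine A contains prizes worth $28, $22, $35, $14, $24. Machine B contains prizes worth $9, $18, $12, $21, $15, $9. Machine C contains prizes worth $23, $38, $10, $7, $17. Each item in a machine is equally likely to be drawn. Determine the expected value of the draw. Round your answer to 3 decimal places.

$19.200

E[X | Machine A] = (28 + 22 + 35 + 14 + 24)/5 = 123/5
E[X | Machine B] = (9 + 18 + 12 + 21 + 15 + 9)/6 = 14
E[X | Machine C] = (23 + 38 + 10 + 7 + 17)/5 = 19
E[X] = (1/3)·123/5 + (1/3)·14 + (1/3)·19 = 96/5 ≈ 19.200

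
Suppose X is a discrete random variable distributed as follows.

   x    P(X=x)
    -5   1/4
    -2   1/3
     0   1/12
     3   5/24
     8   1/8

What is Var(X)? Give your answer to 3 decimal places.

E[X] = (1/4)·(-5) + (1/3)·(-2) + (1/12)·0 + (5/24)·3 + (1/8)·8 = -7/24
E[X²] = (1/4)·25 + (1/3)·4 + (1/12)·0 + (5/24)·9 + (1/8)·64 = 419/24
Var(X) = 419/24 − (-7/24)² = 10007/576 ≈ 17.373

17.373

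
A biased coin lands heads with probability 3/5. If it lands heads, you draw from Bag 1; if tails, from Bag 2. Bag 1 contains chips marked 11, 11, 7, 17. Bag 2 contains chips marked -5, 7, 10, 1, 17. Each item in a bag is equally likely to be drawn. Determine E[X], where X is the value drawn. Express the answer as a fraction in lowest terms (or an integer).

E[X | Bag 1] = (11 + 11 + 7 + 17)/4 = 23/2
E[X | Bag 2] = (-5 + 7 + 10 + 1 + 17)/5 = 6
E[X] = (3/5)·23/2 + (2/5)·6 = 93/10

93/10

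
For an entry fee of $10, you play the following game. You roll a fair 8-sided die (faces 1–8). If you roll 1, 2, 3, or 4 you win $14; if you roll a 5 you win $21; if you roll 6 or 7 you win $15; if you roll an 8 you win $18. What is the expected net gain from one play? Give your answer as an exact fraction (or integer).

E[payout] = (1/2)·14 + (1/4)·15 + (1/8)·18 + (1/8)·21 = 125/8
Expected profit = 125/8 − 10 = 45/8

45/8 dollars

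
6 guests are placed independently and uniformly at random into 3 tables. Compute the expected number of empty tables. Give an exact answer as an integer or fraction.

Let Xⱼ=1 if table j is empty. P(Xⱼ=1) = ((3-1)/3)^6 = 64/729.
By linearity, E[#empty] = 3·64/729 = 64/243.

64/243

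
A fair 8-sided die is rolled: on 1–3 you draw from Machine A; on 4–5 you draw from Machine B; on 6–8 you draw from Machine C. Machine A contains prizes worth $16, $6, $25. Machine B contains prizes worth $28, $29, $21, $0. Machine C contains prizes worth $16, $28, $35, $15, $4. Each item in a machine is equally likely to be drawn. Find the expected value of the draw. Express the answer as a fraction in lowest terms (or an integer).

181/10 dollars

E[X | Machine A] = (16 + 6 + 25)/3 = 47/3
E[X | Machine B] = (28 + 29 + 21 + 0)/4 = 39/2
E[X | Machine C] = (16 + 28 + 35 + 15 + 4)/5 = 98/5
E[X] = (3/8)·47/3 + (1/4)·39/2 + (3/8)·98/5 = 181/10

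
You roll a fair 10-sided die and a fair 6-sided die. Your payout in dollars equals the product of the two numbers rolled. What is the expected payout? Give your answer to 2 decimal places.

Distribution of the product of the two numbers rolled: 1 w.p. 1/60, 2 w.p. 1/30, 3 w.p. 1/30, 4 w.p. 1/20, 5 w.p. 1/30, 6 w.p. 1/15, …
E[payout] = (1/60)·1 + (1/30)·2 + (1/30)·3 + (1/20)·4 + (1/30)·5 + (1/15)·6 + (1/60)·7 + (1/20)·8 + (1/30)·9 + (1/20)·10 + (1/15)·12 + (1/60)·14 + (1/30)·15 + (1/30)·16 + (1/20)·18 + (1/20)·20 + (1/60)·21 + (1/20)·24 + (1/60)·25 + (1/60)·27 + (1/60)·28 + (1/20)·30 + (1/60)·32 + (1/60)·35 + (1/30)·36 + (1/30)·40 + (1/60)·42 + (1/60)·45 + (1/60)·48 + (1/60)·50 + (1/60)·54 + (1/60)·60 = 77/4
≈ $19.25

$19.25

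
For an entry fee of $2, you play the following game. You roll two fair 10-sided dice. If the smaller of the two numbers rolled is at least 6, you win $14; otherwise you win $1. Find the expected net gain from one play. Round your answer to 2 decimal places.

$2.25

E[payout] = (3/4)·1 + (1/4)·14 = 17/4
Expected profit = 17/4 − 2 = 9/4 ≈ $2.25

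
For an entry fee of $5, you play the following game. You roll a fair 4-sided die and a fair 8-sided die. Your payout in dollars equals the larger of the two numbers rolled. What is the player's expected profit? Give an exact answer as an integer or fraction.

Distribution of the larger of the two numbers rolled: 1 w.p. 1/32, 2 w.p. 3/32, 3 w.p. 5/32, 4 w.p. 7/32, 5 w.p. 1/8, 6 w.p. 1/8, …
E[payout] = (1/32)·1 + (3/32)·2 + (5/32)·3 + (7/32)·4 + (1/8)·5 + (1/8)·6 + (1/8)·7 + (1/8)·8 = 77/16
Expected profit = 77/16 − 5 = -3/16

-3/16 dollars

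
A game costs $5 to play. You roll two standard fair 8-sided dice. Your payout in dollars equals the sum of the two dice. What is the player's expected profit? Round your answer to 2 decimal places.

Distribution of the sum of the two dice: 2 w.p. 1/64, 3 w.p. 1/32, 4 w.p. 3/64, 5 w.p. 1/16, 6 w.p. 5/64, 7 w.p. 3/32, …
E[payout] = (1/64)·2 + (1/32)·3 + (3/64)·4 + (1/16)·5 + (5/64)·6 + (3/32)·7 + (7/64)·8 + (1/8)·9 + (7/64)·10 + (3/32)·11 + (5/64)·12 + (1/16)·13 + (3/64)·14 + (1/32)·15 + (1/64)·16 = 9
Expected profit = 9 − 5 = 4 ≈ $4.00

$4.00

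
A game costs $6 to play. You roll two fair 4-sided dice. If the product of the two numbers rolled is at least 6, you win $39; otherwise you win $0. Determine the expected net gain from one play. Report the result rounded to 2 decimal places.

$13.50

E[payout] = (1/2)·0 + (1/2)·39 = 39/2
Expected profit = 39/2 − 6 = 27/2 ≈ $13.50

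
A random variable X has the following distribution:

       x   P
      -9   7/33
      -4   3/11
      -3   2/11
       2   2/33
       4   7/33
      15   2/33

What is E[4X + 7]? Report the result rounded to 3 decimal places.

0.333

E[4x+7] = (7/33)·(-29) + (3/11)·(-9) + (2/11)·(-5) + (2/33)·15 + (7/33)·23 + (2/33)·67
     = 1/3 ≈ 0.333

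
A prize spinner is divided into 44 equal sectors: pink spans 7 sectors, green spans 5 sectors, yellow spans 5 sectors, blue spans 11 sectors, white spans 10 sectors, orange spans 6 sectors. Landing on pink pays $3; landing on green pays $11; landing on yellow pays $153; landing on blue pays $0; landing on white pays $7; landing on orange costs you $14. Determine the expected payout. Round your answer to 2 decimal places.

E[payout] = (7/44)·3 + (5/44)·11 + (5/44)·153 + (11/44)·0 + (10/44)·7 + (6/44)·(-14) = 827/44
≈ $18.80

$18.80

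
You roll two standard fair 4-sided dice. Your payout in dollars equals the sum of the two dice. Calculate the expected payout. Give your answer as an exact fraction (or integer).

$5

Distribution of the sum of the two dice: 2 w.p. 1/16, 3 w.p. 1/8, 4 w.p. 3/16, 5 w.p. 1/4, 6 w.p. 3/16, 7 w.p. 1/8, …
E[payout] = (1/16)·2 + (1/8)·3 + (3/16)·4 + (1/4)·5 + (3/16)·6 + (1/8)·7 + (1/16)·8 = 5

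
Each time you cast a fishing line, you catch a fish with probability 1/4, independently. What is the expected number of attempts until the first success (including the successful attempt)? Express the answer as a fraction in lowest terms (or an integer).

For a geometric distribution, E[trials] = 1/p = 1/(1/4) = 4.

4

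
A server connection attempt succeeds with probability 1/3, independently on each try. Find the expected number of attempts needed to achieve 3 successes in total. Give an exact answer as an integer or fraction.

By linearity (sum of 3 independent geometric waits), E[trials] = 3/p = 3/(1/3) = 9.

9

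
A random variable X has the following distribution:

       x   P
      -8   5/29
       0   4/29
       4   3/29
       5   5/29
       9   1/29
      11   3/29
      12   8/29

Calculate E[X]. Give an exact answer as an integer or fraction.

135/29

E[X] = (5/29)·(-8) + (4/29)·0 + (3/29)·4 + (5/29)·5 + (1/29)·9 + (3/29)·11 + (8/29)·12
     = 135/29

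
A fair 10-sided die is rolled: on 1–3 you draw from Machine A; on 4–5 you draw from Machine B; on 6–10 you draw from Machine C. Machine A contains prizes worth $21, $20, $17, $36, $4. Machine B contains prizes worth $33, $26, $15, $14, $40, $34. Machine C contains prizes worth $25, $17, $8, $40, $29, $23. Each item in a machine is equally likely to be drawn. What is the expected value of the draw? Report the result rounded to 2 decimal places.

$23.11

E[X | Machine A] = (21 + 20 + 17 + 36 + 4)/5 = 98/5
E[X | Machine B] = (33 + 26 + 15 + 14 + 40 + 34)/6 = 27
E[X | Machine C] = (25 + 17 + 8 + 40 + 29 + 23)/6 = 71/3
E[X] = (3/10)·98/5 + (1/5)·27 + (1/2)·71/3 = 3467/150 ≈ 23.11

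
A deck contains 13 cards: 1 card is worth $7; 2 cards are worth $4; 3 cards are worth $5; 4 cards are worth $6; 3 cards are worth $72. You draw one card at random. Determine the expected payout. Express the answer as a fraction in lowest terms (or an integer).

270/13 dollars

E[payout] = (1/13)·7 + (2/13)·4 + (3/13)·5 + (4/13)·6 + (3/13)·72 = 270/13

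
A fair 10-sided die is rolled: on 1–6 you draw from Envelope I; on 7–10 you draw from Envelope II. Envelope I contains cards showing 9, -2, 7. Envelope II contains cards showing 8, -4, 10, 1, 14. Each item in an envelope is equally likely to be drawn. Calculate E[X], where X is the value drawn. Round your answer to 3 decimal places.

E[X | Envelope I] = (9 − 2 + 7)/3 = 14/3
E[X | Envelope II] = (8 − 4 + 10 + 1 + 14)/5 = 29/5
E[X] = (3/5)·14/3 + (2/5)·29/5 = 128/25 ≈ 5.120

5.120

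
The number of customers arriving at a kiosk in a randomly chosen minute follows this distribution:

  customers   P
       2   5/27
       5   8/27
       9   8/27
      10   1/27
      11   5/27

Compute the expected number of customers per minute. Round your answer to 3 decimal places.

E[X] = (5/27)·2 + (8/27)·5 + (8/27)·9 + (1/27)·10 + (5/27)·11
     = 187/27 ≈ 6.926

6.926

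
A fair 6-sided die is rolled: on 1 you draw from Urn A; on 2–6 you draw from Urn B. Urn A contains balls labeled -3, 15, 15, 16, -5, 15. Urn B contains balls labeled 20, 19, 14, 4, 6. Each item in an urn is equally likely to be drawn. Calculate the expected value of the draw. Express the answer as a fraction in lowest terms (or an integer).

431/36

E[X | Urn A] = (-3 + 15 + 15 + 16 − 5 + 15)/6 = 53/6
E[X | Urn B] = (20 + 19 + 14 + 4 + 6)/5 = 63/5
E[X] = (1/6)·53/6 + (5/6)·63/5 = 431/36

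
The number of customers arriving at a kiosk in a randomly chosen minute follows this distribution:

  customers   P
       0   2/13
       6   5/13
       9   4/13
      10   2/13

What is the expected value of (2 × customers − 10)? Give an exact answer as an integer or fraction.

E[2x-10] = (2/13)·(-10) + (5/13)·2 + (4/13)·8 + (2/13)·10
     = 42/13

42/13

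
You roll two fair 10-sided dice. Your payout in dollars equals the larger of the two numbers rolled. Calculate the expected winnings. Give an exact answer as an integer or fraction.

143/20 dollars

Distribution of the larger of the two numbers rolled: 1 w.p. 1/100, 2 w.p. 3/100, 3 w.p. 1/20, 4 w.p. 7/100, 5 w.p. 9/100, 6 w.p. 11/100, …
E[payout] = (1/100)·1 + (3/100)·2 + (1/20)·3 + (7/100)·4 + (9/100)·5 + (11/100)·6 + (13/100)·7 + (3/20)·8 + (17/100)·9 + (19/100)·10 = 143/20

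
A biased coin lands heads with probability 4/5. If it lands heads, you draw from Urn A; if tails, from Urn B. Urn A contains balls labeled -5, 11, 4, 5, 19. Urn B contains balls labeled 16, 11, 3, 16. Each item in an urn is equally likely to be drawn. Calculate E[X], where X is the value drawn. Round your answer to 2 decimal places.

7.74

E[X | Urn A] = (-5 + 11 + 4 + 5 + 19)/5 = 34/5
E[X | Urn B] = (16 + 11 + 3 + 16)/4 = 23/2
E[X] = (4/5)·34/5 + (1/5)·23/2 = 387/50 ≈ 7.74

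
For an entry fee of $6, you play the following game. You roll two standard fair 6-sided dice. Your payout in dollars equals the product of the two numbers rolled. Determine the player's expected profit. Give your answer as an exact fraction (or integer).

25/4 dollars

Distribution of the product of the two numbers rolled: 1 w.p. 1/36, 2 w.p. 1/18, 3 w.p. 1/18, 4 w.p. 1/12, 5 w.p. 1/18, 6 w.p. 1/9, …
E[payout] = (1/36)·1 + (1/18)·2 + (1/18)·3 + (1/12)·4 + (1/18)·5 + (1/9)·6 + (1/18)·8 + (1/36)·9 + (1/18)·10 + (1/9)·12 + (1/18)·15 + (1/36)·16 + (1/18)·18 + (1/18)·20 + (1/18)·24 + (1/36)·25 + (1/18)·30 + (1/36)·36 = 49/4
Expected profit = 49/4 − 6 = 25/4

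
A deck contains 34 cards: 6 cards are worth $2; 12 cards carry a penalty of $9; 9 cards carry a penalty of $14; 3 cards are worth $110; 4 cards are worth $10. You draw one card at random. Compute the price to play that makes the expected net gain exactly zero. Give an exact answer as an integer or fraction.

74/17 dollars

E[payout] = (6/34)·2 + (12/34)·(-9) + (9/34)·(-14) + (3/34)·110 + (4/34)·10 = 74/17
Fair fee = E[payout] = 74/17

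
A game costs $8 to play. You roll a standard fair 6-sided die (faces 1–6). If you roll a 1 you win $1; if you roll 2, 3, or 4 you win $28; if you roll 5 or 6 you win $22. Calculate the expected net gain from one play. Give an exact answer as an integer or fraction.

E[payout] = (1/6)·1 + (1/3)·22 + (1/2)·28 = 43/2
Expected profit = 43/2 − 8 = 27/2

27/2 dollars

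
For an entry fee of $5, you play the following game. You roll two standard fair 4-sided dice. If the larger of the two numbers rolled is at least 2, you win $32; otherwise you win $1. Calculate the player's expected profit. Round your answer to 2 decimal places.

E[payout] = (1/16)·1 + (15/16)·32 = 481/16
Expected profit = 481/16 − 5 = 401/16 ≈ $25.06

$25.06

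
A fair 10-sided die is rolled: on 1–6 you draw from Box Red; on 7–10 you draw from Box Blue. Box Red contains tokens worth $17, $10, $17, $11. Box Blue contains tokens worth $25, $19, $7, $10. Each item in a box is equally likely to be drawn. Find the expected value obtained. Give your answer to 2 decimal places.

E[X | Box Red] = (17 + 10 + 17 + 11)/4 = 55/4
E[X | Box Blue] = (25 + 19 + 7 + 10)/4 = 61/4
E[X] = (3/5)·55/4 + (2/5)·61/4 = 287/20 ≈ 14.35

$14.35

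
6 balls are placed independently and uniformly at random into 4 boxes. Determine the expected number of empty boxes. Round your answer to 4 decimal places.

Let Xⱼ=1 if box j is empty. P(Xⱼ=1) = ((4-1)/4)^6 = 729/4096.
By linearity, E[#empty] = 4·729/4096 = 729/1024.
≈ 0.7119

0.7119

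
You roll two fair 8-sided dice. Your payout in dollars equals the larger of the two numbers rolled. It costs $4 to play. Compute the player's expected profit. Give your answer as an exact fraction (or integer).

29/16 dollars

Distribution of the larger of the two numbers rolled: 1 w.p. 1/64, 2 w.p. 3/64, 3 w.p. 5/64, 4 w.p. 7/64, 5 w.p. 9/64, 6 w.p. 11/64, …
E[payout] = (1/64)·1 + (3/64)·2 + (5/64)·3 + (7/64)·4 + (9/64)·5 + (11/64)·6 + (13/64)·7 + (15/64)·8 = 93/16
Expected profit = 93/16 − 4 = 29/16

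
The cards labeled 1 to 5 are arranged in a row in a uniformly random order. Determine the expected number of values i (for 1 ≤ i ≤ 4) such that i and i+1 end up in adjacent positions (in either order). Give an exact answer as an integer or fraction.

8/5

For each i ∈ {1,…,4}, let Xᵢ = 1 if i and i+1 are adjacent. P(Xᵢ=1) = 2·(5−1)!/5! = 2/5.
By linearity, E[ΣXᵢ] = (4)·(2/5) = 8/5.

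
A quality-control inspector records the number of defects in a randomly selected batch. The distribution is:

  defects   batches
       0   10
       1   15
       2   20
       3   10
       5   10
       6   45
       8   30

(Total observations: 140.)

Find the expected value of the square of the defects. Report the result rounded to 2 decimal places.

28.39

Total = 140, so P(defects=0) = 10/140, etc.
E[X²] = (1/14)·0 + (3/28)·1 + (1/7)·4 + (1/14)·9 + (1/14)·25 + (9/28)·36 + (3/14)·64
     = 795/28 ≈ 28.39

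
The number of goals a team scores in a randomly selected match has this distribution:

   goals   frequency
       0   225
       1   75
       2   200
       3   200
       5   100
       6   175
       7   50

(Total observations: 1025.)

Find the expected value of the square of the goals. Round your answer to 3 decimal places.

13.585

Total = 1025, so P(goals=0) = 225/1025, etc.
E[X²] = (9/41)·0 + (3/41)·1 + (8/41)·4 + (8/41)·9 + (4/41)·25 + (7/41)·36 + (2/41)·49
     = 557/41 ≈ 13.585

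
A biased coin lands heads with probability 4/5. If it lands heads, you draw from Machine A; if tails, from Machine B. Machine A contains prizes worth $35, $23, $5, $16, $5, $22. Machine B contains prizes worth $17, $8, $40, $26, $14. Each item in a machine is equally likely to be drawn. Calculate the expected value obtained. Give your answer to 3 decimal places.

$18.333

E[X | Machine A] = (35 + 23 + 5 + 16 + 5 + 22)/6 = 53/3
E[X | Machine B] = (17 + 8 + 40 + 26 + 14)/5 = 21
E[X] = (4/5)·53/3 + (1/5)·21 = 55/3 ≈ 18.333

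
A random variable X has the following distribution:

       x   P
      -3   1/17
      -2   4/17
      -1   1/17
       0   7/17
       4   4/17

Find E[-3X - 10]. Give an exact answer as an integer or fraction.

-182/17

E[-3x-10] = (1/17)·(-1) + (4/17)·(-4) + (1/17)·(-7) + (7/17)·(-10) + (4/17)·(-22)
     = -182/17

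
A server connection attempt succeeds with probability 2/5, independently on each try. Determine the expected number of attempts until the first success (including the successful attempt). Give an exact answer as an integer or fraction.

5/2

For a geometric distribution, E[trials] = 1/p = 1/(2/5) = 5/2.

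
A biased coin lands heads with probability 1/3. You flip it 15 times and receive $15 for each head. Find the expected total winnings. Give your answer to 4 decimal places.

E[#heads] = 15·1/3 = 5 (linearity over flips).
E[winnings] = 15·5 = 75.
≈ 75.0000

$75.0000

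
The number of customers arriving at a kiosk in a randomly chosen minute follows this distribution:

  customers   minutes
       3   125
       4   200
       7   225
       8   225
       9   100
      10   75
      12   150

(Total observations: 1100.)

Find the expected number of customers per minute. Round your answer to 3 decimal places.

7.273

Total = 1100, so P(customers=3) = 125/1100, etc.
E[X] = (5/44)·3 + (2/11)·4 + (9/44)·7 + (9/44)·8 + (1/11)·9 + (3/44)·10 + (3/22)·12
     = 80/11 ≈ 7.273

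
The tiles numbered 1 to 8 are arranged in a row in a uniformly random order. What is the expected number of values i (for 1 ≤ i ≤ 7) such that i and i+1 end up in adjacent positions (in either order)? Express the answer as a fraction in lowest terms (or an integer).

For each i ∈ {1,…,7}, let Xᵢ = 1 if i and i+1 are adjacent. P(Xᵢ=1) = 2·(8−1)!/8! = 2/8.
By linearity, E[ΣXᵢ] = (7)·(2/8) = 7/4.

7/4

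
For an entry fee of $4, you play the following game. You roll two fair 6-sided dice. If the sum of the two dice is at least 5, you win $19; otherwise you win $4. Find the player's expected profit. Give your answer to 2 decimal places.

E[payout] = (1/6)·4 + (5/6)·19 = 33/2
Expected profit = 33/2 − 4 = 25/2 ≈ $12.50

$12.50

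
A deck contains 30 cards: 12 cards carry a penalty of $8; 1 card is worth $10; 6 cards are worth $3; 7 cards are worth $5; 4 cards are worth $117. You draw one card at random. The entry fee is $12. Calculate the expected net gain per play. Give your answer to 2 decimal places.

E[payout] = (12/30)·(-8) + (1/30)·10 + (6/30)·3 + (7/30)·5 + (4/30)·117 = 29/2
Expected profit = 29/2 − 12 = 5/2 ≈ $2.50

$2.50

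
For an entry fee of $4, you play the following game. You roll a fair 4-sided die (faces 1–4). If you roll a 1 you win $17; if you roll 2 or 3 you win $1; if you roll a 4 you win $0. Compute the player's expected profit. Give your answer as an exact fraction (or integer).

3/4 dollars

E[payout] = (1/4)·0 + (1/2)·1 + (1/4)·17 = 19/4
Expected profit = 19/4 − 4 = 3/4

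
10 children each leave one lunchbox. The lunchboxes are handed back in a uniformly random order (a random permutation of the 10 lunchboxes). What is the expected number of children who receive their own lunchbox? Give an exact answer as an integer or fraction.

Let Xᵢ = 1 if person i gets their own lunchbox. For each i, P(Xᵢ=1) = 1/10.
By linearity of expectation, E[X₁+…+X_10] = 10·(1/10) = 1.

1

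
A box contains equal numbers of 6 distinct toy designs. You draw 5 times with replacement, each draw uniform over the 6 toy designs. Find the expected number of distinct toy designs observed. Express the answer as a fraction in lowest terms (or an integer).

Let Xⱼ=1 if type j appears at least once. P(Xⱼ=1) = 1 − ((6−1)/6)^5 = 4651/7776.
E[#distinct] = 6·4651/7776 = 4651/1296.

4651/1296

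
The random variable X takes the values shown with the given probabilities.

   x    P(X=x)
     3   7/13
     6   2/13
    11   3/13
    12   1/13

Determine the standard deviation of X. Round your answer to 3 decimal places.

3.658

E[X] = 6, E[X²] = 642/13
Var(X) = E[X²] − (E[X])² = 642/13 − 36 = 174/13
SD(X) = √(174/13) ≈ 3.658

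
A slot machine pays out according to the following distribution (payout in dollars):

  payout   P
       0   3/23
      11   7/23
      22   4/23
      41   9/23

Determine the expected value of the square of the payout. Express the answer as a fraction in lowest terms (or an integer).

E[X²] = (3/23)·0 + (7/23)·121 + (4/23)·484 + (9/23)·1681
     = 17912/23

17912/23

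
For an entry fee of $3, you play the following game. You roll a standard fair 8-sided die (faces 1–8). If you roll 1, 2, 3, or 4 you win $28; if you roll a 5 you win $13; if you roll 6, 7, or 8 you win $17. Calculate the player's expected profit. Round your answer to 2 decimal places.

$19.00

E[payout] = (1/8)·13 + (3/8)·17 + (1/2)·28 = 22
Expected profit = 22 − 3 = 19 ≈ $19.00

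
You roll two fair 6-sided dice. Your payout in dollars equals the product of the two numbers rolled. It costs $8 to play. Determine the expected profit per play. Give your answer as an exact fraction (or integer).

17/4 dollars

Distribution of the product of the two numbers rolled: 1 w.p. 1/36, 2 w.p. 1/18, 3 w.p. 1/18, 4 w.p. 1/12, 5 w.p. 1/18, 6 w.p. 1/9, …
E[payout] = (1/36)·1 + (1/18)·2 + (1/18)·3 + (1/12)·4 + (1/18)·5 + (1/9)·6 + (1/18)·8 + (1/36)·9 + (1/18)·10 + (1/9)·12 + (1/18)·15 + (1/36)·16 + (1/18)·18 + (1/18)·20 + (1/18)·24 + (1/36)·25 + (1/18)·30 + (1/36)·36 = 49/4
Expected profit = 49/4 − 8 = 17/4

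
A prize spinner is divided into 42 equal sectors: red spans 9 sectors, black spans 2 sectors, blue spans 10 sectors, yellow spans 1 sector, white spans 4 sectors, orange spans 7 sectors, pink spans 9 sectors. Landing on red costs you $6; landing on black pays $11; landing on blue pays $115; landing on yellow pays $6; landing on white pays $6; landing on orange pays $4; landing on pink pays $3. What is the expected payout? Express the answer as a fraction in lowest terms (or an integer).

401/14 dollars

E[payout] = (9/42)·(-6) + (2/42)·11 + (10/42)·115 + (1/42)·6 + (4/42)·6 + (7/42)·4 + (9/42)·3 = 401/14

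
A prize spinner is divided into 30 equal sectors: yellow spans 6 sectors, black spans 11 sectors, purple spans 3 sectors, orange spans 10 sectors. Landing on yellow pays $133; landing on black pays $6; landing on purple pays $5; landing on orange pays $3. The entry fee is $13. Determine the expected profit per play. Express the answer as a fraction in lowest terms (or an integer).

173/10 dollars

E[payout] = (6/30)·133 + (11/30)·6 + (3/30)·5 + (10/30)·3 = 303/10
Expected profit = 303/10 − 13 = 173/10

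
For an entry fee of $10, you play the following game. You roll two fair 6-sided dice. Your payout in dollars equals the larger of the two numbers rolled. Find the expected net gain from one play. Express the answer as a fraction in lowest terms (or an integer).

Distribution of the larger of the two numbers rolled: 1 w.p. 1/36, 2 w.p. 1/12, 3 w.p. 5/36, 4 w.p. 7/36, 5 w.p. 1/4, 6 w.p. 11/36
E[payout] = (1/36)·1 + (1/12)·2 + (5/36)·3 + (7/36)·4 + (1/4)·5 + (11/36)·6 = 161/36
Expected profit = 161/36 − 10 = -199/36

-199/36 dollars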